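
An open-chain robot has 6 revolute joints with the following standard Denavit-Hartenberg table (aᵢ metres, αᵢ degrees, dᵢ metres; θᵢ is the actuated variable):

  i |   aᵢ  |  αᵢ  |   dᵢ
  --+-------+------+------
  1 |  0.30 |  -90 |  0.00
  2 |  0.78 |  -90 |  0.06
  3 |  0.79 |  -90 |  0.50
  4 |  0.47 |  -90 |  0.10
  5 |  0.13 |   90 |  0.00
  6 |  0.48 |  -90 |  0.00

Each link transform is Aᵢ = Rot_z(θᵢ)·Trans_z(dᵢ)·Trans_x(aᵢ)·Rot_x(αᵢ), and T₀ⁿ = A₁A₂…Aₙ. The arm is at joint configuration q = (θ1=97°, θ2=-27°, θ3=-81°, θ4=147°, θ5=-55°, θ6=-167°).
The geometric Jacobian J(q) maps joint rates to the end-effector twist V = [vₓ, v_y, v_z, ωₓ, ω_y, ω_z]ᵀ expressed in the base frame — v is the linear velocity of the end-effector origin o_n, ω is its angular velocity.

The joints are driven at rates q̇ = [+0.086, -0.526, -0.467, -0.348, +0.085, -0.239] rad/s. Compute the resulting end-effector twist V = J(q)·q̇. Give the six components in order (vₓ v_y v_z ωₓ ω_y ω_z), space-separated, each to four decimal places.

o_n = [-0.8190, 0.9504, 0.0880]
J₁: ẑ×o_n = [-0.9504, -0.8190, 0.0000], ω = ẑ
J2: z=[-0.9925, -0.1219, 0.0000] o=[-0.0366, 0.2978, 0.0000] → [-0.0107, 0.0873, -0.7431, -0.9925, -0.1219, 0.0000]
J3: z=[-0.0553, 0.4506, -0.8910] o=[-0.1808, 0.9803, 0.3541] → [-0.1465, 0.5539, 0.2892, -0.0553, 0.4506, -0.8910]
J4: z=[0.0480, 0.8925, 0.4484] o=[-0.9964, 1.2198, -0.0353] → [0.2308, 0.0736, -0.1712, 0.0480, 0.8925, 0.4484]
J5: z=[0.4968, 0.3681, -0.7859] o=[-0.5843, 1.1866, 0.2096] → [-0.2304, 0.2449, -0.0309, 0.4968, 0.3681, -0.7859]
J6: z=[-0.6823, 0.7253, -0.0915] o=[-0.5145, 1.2622, 0.2891] → [-0.1744, -0.1094, 0.4336, -0.6823, 0.7253, -0.0915]
V = J·q̇ = [-0.0659, -0.3537, 0.2091, 0.7365, -0.5990, 0.3011]

-0.0659 -0.3537 0.2091 0.7365 -0.5990 0.3011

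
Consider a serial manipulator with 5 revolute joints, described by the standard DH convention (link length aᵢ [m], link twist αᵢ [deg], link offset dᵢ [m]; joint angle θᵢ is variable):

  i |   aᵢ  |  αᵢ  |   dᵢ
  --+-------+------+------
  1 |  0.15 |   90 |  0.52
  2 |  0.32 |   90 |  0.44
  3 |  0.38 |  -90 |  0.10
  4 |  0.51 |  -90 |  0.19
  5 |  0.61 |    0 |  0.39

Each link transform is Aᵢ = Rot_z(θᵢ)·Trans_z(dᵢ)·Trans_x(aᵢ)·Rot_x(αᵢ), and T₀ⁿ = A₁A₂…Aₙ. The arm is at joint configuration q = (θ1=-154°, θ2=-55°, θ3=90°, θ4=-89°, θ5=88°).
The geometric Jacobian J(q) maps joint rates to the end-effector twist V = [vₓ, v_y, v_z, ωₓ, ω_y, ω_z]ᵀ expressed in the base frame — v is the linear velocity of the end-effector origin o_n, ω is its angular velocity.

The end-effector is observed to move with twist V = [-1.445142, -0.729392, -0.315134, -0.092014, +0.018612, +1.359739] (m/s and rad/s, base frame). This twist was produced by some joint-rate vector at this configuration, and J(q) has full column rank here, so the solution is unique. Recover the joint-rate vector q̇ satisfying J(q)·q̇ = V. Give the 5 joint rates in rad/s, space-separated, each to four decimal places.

0.9230 0.4830 -0.3190 0.3150 -0.4260

o_n = [-0.5909, 1.0683, -0.4440]
J₁: ẑ×o_n = [-1.0683, -0.5909, 0.0000], ω = ẑ
J2: z=[-0.4384, 0.8988, 0.0000] o=[-0.1348, -0.0658, 0.5200] → [-0.8664, -0.4226, -0.0872, -0.4384, 0.8988, 0.0000]
J3: z=[0.7362, 0.3591, -0.5736] o=[-0.4927, 0.2493, 0.2579] → [0.2178, 0.5731, 0.6383, 0.7362, 0.3591, -0.5736]
J4: z=[0.5155, 0.2514, 0.8192] o=[-0.5856, 0.6267, 0.2005] → [-0.5238, 0.3280, 0.2290, 0.5155, 0.2514, 0.8192]
J5: z=[-0.4512, 0.8924, 0.0100] o=[-0.1161, 0.8656, 0.0637] → [-0.4551, -0.2338, 0.3322, -0.4512, 0.8924, 0.0100]
q̇ = J⁺·V = [0.9230, 0.4830, -0.3190, 0.3150, -0.4260]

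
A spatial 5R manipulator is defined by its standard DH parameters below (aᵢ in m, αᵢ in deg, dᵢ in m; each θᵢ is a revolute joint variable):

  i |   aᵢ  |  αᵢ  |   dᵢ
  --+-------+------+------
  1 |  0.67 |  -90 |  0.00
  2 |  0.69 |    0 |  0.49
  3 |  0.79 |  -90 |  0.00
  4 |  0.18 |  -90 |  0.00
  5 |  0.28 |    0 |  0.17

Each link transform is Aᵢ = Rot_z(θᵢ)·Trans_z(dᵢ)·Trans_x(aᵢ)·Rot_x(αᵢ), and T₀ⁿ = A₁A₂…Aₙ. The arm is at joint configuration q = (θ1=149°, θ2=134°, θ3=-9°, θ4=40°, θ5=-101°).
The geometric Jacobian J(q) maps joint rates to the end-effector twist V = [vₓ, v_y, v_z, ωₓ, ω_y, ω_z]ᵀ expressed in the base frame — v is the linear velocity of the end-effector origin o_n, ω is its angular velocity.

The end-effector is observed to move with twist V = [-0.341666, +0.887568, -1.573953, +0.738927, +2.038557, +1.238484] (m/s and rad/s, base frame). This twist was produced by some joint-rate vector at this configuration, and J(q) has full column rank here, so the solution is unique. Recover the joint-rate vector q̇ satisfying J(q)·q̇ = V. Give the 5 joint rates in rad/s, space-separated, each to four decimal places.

o_n = [0.2685, -0.4861, -0.9757]
J₁: ẑ×o_n = [0.4861, 0.2685, -0.0000], ω = ẑ
J2: z=[-0.5150, -0.8572, 0.0000] o=[-0.5743, 0.3451, 0.0000] → [0.8364, -0.5025, 1.1505, -0.5150, -0.8572, 0.0000]
J3: z=[-0.5150, -0.8572, 0.0000] o=[-0.4158, -0.3218, -0.4963] → [0.4109, -0.2469, 0.6712, -0.5150, -0.8572, 0.0000]
J4: z=[0.7022, -0.4219, 0.5736] o=[-0.0274, -0.5552, -1.1435] → [-0.1104, 0.0520, 0.1733, 0.7022, -0.4219, 0.5736]
J5: z=[0.0785, 0.8465, 0.5265] o=[0.1000, -0.4967, -1.2564] → [0.2320, 0.0667, -0.1418, 0.0785, 0.8465, 0.5265]
q̇ = J⁺·V = [0.9330, -0.8350, -0.7100, -0.1660, 0.7610]

0.9330 -0.8350 -0.7100 -0.1660 0.7610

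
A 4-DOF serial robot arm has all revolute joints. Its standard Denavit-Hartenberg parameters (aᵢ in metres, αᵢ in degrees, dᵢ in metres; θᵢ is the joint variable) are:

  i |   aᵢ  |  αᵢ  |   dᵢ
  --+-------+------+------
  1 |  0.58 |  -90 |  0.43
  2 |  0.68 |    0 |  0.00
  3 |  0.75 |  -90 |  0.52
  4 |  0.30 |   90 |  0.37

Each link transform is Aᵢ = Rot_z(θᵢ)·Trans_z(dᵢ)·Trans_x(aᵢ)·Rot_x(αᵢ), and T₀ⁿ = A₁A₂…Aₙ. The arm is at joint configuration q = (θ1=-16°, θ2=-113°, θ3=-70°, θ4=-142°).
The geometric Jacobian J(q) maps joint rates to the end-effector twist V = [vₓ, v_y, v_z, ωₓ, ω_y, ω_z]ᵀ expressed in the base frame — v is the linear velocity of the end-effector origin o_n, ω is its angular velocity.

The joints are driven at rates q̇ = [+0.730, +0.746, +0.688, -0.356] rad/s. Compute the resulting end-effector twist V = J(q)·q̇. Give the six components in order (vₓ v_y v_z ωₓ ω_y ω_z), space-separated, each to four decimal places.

o_n = [-0.0153, 0.7375, 1.3986]
J₁: ẑ×o_n = [-0.7375, -0.0153, 0.0000], ω = ẑ
J2: z=[0.2756, 0.9613, 0.0000] o=[0.5575, -0.1599, 0.4300] → [0.9310, -0.2670, 0.7980, 0.2756, 0.9613, 0.0000]
J3: z=[0.2756, 0.9613, 0.0000] o=[0.3021, -0.0866, 1.0559] → [0.3293, -0.0944, 0.5323, 0.2756, 0.9613, 0.0000]
J4: z=[-0.0503, 0.0144, 0.9986] o=[-0.2745, 0.6197, 1.0167] → [-0.1121, 0.2781, -0.0097, -0.0503, 0.0144, 0.9986]
V = J·q̇ = [0.4227, -0.3743, 0.9649, 0.4132, 1.3733, 0.3745]

0.4227 -0.3743 0.9649 0.4132 1.3733 0.3745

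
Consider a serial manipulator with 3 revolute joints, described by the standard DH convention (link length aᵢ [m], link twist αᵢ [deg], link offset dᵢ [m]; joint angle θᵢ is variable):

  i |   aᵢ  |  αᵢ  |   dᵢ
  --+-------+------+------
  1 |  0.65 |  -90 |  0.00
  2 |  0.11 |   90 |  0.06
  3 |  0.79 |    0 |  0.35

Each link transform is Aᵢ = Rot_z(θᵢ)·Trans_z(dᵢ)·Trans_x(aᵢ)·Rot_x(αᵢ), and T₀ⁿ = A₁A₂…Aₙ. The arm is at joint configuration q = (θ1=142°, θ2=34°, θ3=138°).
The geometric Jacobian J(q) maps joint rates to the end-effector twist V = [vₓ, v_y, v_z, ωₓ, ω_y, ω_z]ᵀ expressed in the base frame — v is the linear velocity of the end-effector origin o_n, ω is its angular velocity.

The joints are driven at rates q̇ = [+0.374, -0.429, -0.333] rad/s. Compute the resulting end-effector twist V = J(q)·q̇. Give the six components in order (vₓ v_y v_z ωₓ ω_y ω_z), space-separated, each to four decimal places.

0.0227 -0.4795 -0.1841 0.4109 0.2234 0.0979

o_n = [-0.7171, -0.1867, 0.5569]
J₁: ẑ×o_n = [0.1867, -0.7171, 0.0000], ω = ẑ
J2: z=[-0.6157, -0.7880, 0.0000] o=[-0.5122, 0.4002, 0.0000] → [-0.4389, 0.3429, 0.1998, -0.6157, -0.7880, 0.0000]
J3: z=[-0.4407, 0.3443, 0.8290] o=[-0.6210, 0.4090, -0.0615] → [0.7068, 0.1928, 0.2956, -0.4407, 0.3443, 0.8290]
V = J·q̇ = [0.0227, -0.4795, -0.1841, 0.4109, 0.2234, 0.0979]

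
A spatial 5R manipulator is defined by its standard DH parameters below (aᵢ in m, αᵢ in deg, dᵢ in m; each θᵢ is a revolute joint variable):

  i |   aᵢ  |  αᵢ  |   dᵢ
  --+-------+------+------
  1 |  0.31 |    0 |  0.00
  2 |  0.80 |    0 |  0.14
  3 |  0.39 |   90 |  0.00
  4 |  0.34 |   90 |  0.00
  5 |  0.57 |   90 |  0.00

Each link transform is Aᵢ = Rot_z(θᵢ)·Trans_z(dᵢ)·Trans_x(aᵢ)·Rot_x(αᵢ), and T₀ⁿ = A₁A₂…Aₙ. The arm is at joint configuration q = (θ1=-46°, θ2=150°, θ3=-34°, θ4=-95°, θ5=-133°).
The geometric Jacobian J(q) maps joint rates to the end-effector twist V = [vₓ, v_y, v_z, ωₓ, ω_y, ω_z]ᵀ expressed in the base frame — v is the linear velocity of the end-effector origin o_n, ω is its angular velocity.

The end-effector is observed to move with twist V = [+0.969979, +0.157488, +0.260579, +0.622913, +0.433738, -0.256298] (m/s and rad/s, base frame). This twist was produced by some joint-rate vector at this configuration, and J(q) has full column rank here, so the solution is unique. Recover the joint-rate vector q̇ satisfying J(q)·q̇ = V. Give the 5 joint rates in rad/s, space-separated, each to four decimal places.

o_n = [-0.2351, 1.0663, 0.1886]
J₁: ẑ×o_n = [-1.0663, -0.2351, 0.0000], ω = ẑ
J2: z=[0.0000, 0.0000, 1.0000] o=[0.2153, -0.2230, 0.0000] → [-1.2893, -0.4504, 0.0000, 0.0000, 0.0000, 1.0000]
J3: z=[0.0000, 0.0000, 1.0000] o=[0.0218, 0.5532, 0.1400] → [-0.5131, -0.2569, 0.0000, 0.0000, 0.0000, 1.0000]
J4: z=[0.9397, -0.3420, 0.0000] o=[0.1552, 0.9197, 0.1400] → [-0.0166, -0.0456, 0.0042, 0.9397, -0.3420, 0.0000]
J5: z=[-0.3407, -0.9361, 0.0872] o=[0.1451, 0.8919, -0.1987] → [-0.3777, 0.0988, -0.4153, -0.3407, -0.9361, 0.0872]
q̇ = J⁺·V = [0.1750, -0.9470, 0.5700, 0.4370, -0.6230]

0.1750 -0.9470 0.5700 0.4370 -0.6230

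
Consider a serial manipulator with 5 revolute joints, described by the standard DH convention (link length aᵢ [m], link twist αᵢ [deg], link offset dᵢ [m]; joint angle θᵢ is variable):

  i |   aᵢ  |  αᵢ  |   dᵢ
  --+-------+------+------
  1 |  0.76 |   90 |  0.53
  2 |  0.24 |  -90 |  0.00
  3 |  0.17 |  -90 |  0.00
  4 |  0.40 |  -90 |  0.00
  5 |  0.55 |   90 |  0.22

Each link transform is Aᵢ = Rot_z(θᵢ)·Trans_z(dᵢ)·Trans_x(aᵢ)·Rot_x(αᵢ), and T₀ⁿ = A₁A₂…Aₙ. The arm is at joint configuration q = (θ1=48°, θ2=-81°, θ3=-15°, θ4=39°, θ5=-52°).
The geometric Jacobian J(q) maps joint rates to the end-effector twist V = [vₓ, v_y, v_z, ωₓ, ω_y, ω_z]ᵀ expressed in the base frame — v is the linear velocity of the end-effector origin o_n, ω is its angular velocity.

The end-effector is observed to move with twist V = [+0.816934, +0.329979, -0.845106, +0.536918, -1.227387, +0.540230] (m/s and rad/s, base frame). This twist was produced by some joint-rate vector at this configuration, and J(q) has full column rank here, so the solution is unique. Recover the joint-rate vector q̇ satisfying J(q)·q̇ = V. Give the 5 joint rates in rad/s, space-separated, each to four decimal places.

0.1240 0.4550 -0.1320 -0.8680 0.4490

o_n = [-0.0082, 0.3823, -0.4950]
J₁: ẑ×o_n = [-0.3823, -0.0082, 0.0000], ω = ẑ
J2: z=[0.7431, -0.6691, 0.0000] o=[0.5085, 0.5648, 0.5300] → [0.6859, 0.7617, -0.4814, 0.7431, -0.6691, 0.0000]
J3: z=[0.6609, 0.7340, 0.1564] o=[0.5337, 0.5927, 0.2930] → [-0.5455, 0.4360, 0.2587, 0.6609, 0.7340, 0.1564]
J4: z=[-0.6907, 0.6764, -0.2556] o=[0.5835, 0.5823, 0.1308] → [-0.4744, -0.2810, 0.5384, -0.6907, 0.6764, -0.2556]
J5: z=[-0.6983, -0.5321, 0.4788] o=[0.5084, 0.3786, -0.2052] → [0.1525, -0.4498, -0.2774, -0.6983, -0.5321, 0.4788]
q̇ = J⁺·V = [0.1240, 0.4550, -0.1320, -0.8680, 0.4490]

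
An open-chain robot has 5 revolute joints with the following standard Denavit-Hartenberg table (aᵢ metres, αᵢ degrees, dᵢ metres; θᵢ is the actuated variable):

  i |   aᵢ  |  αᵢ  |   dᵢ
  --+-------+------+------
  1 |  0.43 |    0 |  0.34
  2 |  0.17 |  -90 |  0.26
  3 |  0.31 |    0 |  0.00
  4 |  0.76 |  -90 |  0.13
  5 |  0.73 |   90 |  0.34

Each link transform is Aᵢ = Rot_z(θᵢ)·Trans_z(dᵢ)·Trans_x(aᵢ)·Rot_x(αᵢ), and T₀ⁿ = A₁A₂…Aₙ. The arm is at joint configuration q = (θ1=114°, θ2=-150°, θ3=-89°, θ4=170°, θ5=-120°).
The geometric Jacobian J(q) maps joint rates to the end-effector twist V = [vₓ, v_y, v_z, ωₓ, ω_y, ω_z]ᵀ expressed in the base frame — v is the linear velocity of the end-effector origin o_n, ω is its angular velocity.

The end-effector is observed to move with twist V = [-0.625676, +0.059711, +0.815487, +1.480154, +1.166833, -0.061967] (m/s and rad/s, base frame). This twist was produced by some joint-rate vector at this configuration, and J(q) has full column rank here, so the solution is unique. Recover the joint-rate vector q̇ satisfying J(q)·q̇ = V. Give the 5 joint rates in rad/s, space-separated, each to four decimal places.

o_n = [0.1933, 1.0674, 0.4666]
J₁: ẑ×o_n = [-1.0674, 0.1933, 0.0000], ω = ẑ
J2: z=[0.0000, 0.0000, 1.0000] o=[-0.1749, 0.3928, 0.3400] → [-0.6746, 0.3682, 0.0000, 0.0000, 0.0000, 1.0000]
J3: z=[0.5878, 0.8090, 0.0000] o=[-0.0374, 0.2929, 0.6000] → [-0.1079, 0.0784, 0.2686, 0.5878, 0.8090, 0.0000]
J4: z=[0.5878, 0.8090, 0.0000] o=[-0.0330, 0.2897, 0.9100] → [-0.3587, 0.2606, 0.2740, 0.5878, 0.8090, 0.0000]
J5: z=[-0.7991, 0.5805, -0.1564] o=[0.1396, 0.3250, 0.1593] → [0.2946, 0.2372, -0.6244, -0.7991, 0.5805, -0.1564]
q̇ = J⁺·V = [0.3880, -0.5310, 0.9310, 0.8830, -0.5180]

0.3880 -0.5310 0.9310 0.8830 -0.5180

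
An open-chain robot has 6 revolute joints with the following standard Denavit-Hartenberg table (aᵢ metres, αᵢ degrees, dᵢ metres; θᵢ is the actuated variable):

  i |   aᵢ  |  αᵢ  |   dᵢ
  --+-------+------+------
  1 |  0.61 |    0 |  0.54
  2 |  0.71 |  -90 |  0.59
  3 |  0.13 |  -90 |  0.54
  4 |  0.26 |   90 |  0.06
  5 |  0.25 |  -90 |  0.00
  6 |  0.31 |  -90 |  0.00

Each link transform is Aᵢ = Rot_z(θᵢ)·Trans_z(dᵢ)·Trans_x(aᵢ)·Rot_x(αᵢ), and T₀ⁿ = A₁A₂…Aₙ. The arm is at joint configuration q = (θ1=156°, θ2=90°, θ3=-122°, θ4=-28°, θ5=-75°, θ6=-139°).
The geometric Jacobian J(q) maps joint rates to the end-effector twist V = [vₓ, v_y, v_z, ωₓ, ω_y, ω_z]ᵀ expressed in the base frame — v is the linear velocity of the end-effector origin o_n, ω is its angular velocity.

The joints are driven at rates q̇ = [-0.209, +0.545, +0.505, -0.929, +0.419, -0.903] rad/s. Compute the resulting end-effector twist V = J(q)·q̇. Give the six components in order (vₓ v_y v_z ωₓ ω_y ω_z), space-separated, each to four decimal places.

o_n = [-0.0330, -0.6485, 1.3807]
J₁: ẑ×o_n = [0.6485, -0.0330, 0.0000], ω = ẑ
J2: z=[0.0000, 0.0000, 1.0000] o=[-0.5573, 0.2481, 0.5400] → [0.8966, 0.5242, -0.0000, 0.0000, 0.0000, 1.0000]
J3: z=[0.9135, -0.4067, 0.0000] o=[-0.8460, -0.4005, 1.1300] → [-0.1019, -0.2290, 0.1041, 0.9135, -0.4067, 0.0000]
J4: z=[-0.3449, -0.7747, 0.5299] o=[-0.3247, -0.5572, 1.2402] → [-0.0604, 0.2030, 0.2575, -0.3449, -0.7747, 0.5299]
J5: z=[0.7054, -0.5864, -0.3981] o=[-0.1844, -0.5422, 1.4667] → [0.0082, 0.0004, 0.0138, 0.7054, -0.5864, -0.3981]
J6: z=[0.5088, 0.0279, 0.8604] o=[-0.0611, -0.3398, 1.3872] → [0.2654, 0.0274, -0.1578, 0.5088, 0.0279, 0.8604]
V = J·q̇ = [0.1215, -0.0362, -0.0383, 0.6179, 0.2434, -1.1001]

0.1215 -0.0362 -0.0383 0.6179 0.2434 -1.1001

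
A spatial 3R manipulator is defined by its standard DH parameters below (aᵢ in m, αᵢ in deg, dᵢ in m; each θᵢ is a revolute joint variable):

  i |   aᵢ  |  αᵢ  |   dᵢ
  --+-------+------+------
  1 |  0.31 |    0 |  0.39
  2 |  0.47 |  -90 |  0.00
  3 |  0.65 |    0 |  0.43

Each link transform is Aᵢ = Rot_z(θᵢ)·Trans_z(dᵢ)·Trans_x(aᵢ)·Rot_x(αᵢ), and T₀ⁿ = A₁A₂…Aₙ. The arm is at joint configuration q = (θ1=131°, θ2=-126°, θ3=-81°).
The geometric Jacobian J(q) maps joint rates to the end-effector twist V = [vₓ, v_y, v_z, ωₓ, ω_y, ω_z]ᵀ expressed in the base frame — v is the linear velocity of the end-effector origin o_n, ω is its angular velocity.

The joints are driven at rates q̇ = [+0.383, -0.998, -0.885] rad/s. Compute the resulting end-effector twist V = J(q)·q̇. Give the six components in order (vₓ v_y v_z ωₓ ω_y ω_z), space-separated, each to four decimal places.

-0.3615 -0.4546 0.0900 0.0771 -0.8816 -0.6150

o_n = [0.3287, 0.7121, 1.0320]
J₁: ẑ×o_n = [-0.7121, 0.3287, 0.0000], ω = ẑ
J2: z=[0.0000, 0.0000, 1.0000] o=[-0.2034, 0.2340, 0.3900] → [-0.4782, 0.5320, 0.0000, 0.0000, 0.0000, 1.0000]
J3: z=[-0.0872, 0.9962, 0.0000] o=[0.2648, 0.2749, 0.3900] → [0.6396, 0.0560, -0.1017, -0.0872, 0.9962, 0.0000]
V = J·q̇ = [-0.3615, -0.4546, 0.0900, 0.0771, -0.8816, -0.6150]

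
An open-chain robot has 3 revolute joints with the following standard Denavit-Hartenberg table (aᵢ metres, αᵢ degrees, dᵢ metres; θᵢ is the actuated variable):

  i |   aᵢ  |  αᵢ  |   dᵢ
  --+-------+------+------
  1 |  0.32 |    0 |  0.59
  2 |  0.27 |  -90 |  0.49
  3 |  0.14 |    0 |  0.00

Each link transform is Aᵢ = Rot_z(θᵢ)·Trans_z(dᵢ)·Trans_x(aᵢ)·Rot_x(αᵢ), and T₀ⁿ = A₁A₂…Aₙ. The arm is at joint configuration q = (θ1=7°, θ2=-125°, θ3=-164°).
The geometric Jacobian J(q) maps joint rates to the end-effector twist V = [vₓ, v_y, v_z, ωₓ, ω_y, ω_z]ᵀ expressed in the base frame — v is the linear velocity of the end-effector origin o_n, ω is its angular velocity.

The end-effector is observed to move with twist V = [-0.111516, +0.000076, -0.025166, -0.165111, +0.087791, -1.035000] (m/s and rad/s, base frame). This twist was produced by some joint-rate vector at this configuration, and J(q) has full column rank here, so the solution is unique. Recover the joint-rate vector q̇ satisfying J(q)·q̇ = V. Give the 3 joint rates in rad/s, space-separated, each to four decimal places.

-0.2270 -0.8080 -0.1870

o_n = [0.2540, -0.0806, 1.1186]
J₁: ẑ×o_n = [0.0806, 0.2540, -0.0000], ω = ẑ
J2: z=[0.0000, 0.0000, 1.0000] o=[0.3176, 0.0390, 0.5900] → [0.1196, -0.0636, 0.0000, 0.0000, 0.0000, 1.0000]
J3: z=[0.8829, -0.4695, 0.0000] o=[0.1909, -0.1994, 1.0800] → [-0.0181, -0.0341, 0.1346, 0.8829, -0.4695, 0.0000]
q̇ = J⁺·V = [-0.2270, -0.8080, -0.1870]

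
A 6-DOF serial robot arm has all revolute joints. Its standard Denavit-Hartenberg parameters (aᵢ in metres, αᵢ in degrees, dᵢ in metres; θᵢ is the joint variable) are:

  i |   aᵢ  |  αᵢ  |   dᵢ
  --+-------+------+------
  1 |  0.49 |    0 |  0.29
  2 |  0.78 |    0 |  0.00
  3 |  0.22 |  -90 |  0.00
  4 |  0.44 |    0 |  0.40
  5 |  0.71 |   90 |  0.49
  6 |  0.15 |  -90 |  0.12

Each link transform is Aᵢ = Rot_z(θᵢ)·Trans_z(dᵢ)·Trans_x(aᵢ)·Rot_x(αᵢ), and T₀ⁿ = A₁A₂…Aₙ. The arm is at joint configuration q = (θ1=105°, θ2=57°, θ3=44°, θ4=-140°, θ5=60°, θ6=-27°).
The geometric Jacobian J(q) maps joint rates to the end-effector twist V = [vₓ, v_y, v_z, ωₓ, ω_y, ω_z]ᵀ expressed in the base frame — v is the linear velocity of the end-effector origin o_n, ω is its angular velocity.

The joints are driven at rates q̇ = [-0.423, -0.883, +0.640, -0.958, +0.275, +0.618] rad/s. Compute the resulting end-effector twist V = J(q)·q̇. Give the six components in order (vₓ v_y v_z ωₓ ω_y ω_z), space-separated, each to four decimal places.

o_n = [-0.4286, 0.0145, 1.4245]
J₁: ẑ×o_n = [-0.0145, -0.4286, 0.0000], ω = ẑ
J2: z=[0.0000, 0.0000, 1.0000] o=[-0.1268, 0.4733, 0.2900] → [0.4588, -0.3018, 0.0000, 0.0000, 0.0000, 1.0000]
J3: z=[0.0000, 0.0000, 1.0000] o=[-0.8686, 0.7143, 0.2900] → [0.6998, 0.4401, -0.0000, 0.0000, 0.0000, 1.0000]
J4: z=[0.4384, -0.8988, 0.0000] o=[-1.0664, 0.6179, 0.2900] → [-1.0197, -0.4973, 0.3087, 0.4384, -0.8988, 0.0000]
J5: z=[0.4384, -0.8988, 0.0000] o=[-0.5881, 0.4061, 0.5728] → [-0.7655, -0.3733, -0.0283, 0.4384, -0.8988, 0.0000]
J6: z=[0.8851, 0.4317, 0.1736] o=[-0.4841, -0.0883, 1.2720] → [0.0480, -0.1253, 0.0671, 0.8851, 0.4317, 0.1736]
V = J·q̇ = [0.8449, 1.0257, -0.2621, 0.2476, 0.8807, -0.5587]

0.8449 1.0257 -0.2621 0.2476 0.8807 -0.5587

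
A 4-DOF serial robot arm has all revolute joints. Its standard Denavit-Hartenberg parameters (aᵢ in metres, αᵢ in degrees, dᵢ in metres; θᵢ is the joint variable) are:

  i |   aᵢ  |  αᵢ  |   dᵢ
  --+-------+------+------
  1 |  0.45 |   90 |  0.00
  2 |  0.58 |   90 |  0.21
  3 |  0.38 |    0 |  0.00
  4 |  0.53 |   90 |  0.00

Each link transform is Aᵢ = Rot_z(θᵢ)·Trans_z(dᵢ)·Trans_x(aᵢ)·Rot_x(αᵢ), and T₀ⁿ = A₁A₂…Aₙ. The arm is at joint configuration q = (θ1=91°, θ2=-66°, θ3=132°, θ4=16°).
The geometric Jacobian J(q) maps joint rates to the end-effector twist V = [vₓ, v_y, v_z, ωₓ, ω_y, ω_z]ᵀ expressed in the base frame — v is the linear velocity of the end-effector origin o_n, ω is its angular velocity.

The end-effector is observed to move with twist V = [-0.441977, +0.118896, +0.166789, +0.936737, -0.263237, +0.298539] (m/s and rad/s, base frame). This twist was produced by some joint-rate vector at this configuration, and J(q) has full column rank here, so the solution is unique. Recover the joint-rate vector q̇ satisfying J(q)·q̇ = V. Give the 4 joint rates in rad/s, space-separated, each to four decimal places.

o_n = [0.7662, 0.4131, 0.1130]
J₁: ẑ×o_n = [-0.4131, 0.7662, 0.0000], ω = ẑ
J2: z=[0.9998, 0.0175, 0.0000] o=[-0.0079, 0.4499, 0.0000] → [0.0020, -0.1130, -0.0503, 0.9998, 0.0175, 0.0000]
J3: z=[0.0159, -0.9134, -0.4067] o=[0.1980, 0.6895, -0.5299] → [-0.6996, -0.2413, 0.5146, 0.0159, -0.9134, -0.4067]
J4: z=[0.0159, -0.9134, -0.4067] o=[0.4822, 0.5910, -0.2976] → [-0.4474, -0.1221, 0.2566, 0.0159, -0.9134, -0.4067]
q̇ = J⁺·V = [0.4230, 0.9320, 0.5240, -0.2180]

0.4230 0.9320 0.5240 -0.2180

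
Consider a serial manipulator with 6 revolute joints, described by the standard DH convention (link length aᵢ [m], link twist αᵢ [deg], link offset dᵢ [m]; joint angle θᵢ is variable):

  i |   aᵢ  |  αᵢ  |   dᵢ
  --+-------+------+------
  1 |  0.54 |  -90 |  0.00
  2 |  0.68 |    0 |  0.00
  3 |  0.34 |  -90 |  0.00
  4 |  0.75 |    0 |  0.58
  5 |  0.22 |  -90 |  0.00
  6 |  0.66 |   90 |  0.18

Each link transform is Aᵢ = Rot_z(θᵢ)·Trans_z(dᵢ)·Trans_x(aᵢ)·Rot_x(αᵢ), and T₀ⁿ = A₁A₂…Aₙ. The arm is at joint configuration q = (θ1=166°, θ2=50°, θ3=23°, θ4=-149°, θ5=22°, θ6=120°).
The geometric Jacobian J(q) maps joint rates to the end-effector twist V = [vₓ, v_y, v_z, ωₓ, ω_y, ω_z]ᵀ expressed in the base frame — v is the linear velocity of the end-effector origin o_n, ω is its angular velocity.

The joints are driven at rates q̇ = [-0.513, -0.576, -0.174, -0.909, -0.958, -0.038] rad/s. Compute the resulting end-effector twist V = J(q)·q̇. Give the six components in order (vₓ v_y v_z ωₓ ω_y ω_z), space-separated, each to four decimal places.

o_n = [-1.0123, -0.1668, -0.4345]
J₁: ẑ×o_n = [0.1668, -1.0123, 0.0000], ω = ẑ
J2: z=[-0.2419, -0.9703, 0.0000] o=[-0.5240, 0.1306, 0.0000] → [0.4216, -0.1051, -0.4019, -0.2419, -0.9703, 0.0000]
J3: z=[-0.2419, -0.9703, 0.0000] o=[-0.9481, 0.2364, -0.5209] → [-0.0838, 0.0209, 0.0352, -0.2419, -0.9703, 0.0000]
J4: z=[0.9279, -0.2314, -0.2924] o=[-1.0445, 0.2604, -0.8461] → [-0.2201, -0.3913, -0.3890, 0.9279, -0.2314, -0.2924]
J5: z=[0.9279, -0.2314, -0.2924] o=[-0.4174, -0.2940, -0.4008] → [0.0450, 0.2052, -0.0196, 0.9279, -0.2314, -0.2924]
J6: z=[-0.3722, -0.5275, -0.7637] o=[-0.4224, -0.4739, -0.2742] → [0.3191, 0.3909, -0.4254, -0.3722, -0.5275, -0.7637]
V = J·q̇ = [-0.1690, 0.7205, 0.6139, -1.5368, 1.1797, 0.0619]

-0.1690 0.7205 0.6139 -1.5368 1.1797 0.0619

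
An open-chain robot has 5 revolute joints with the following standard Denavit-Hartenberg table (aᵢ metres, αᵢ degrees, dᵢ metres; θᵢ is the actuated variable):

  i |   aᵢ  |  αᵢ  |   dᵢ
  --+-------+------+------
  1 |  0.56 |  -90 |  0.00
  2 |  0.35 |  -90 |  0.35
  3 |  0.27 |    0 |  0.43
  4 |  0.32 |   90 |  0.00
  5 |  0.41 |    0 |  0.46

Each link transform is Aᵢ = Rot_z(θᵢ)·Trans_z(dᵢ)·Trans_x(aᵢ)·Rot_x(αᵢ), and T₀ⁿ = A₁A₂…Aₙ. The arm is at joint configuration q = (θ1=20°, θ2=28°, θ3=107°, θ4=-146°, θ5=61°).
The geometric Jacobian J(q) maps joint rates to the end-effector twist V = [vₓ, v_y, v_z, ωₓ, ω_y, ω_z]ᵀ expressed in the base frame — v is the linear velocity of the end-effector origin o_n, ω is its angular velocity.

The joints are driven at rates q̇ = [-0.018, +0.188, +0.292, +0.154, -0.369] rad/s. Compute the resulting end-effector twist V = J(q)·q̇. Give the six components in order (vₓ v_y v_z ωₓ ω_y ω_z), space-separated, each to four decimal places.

o_n = [0.2322, 0.9101, -0.8769]
J₁: ẑ×o_n = [-0.9101, 0.2322, 0.0000], ω = ẑ
J2: z=[-0.3420, 0.9397, 0.0000] o=[0.5262, 0.1915, 0.0000] → [-0.8240, -0.2999, 0.0305, -0.3420, 0.9397, 0.0000]
J3: z=[-0.4412, -0.1606, -0.8829] o=[0.6969, 0.6261, -0.1643] → [0.3651, 0.0959, -0.1999, -0.4412, -0.1606, -0.8829]
J4: z=[-0.4412, -0.1606, -0.8829] o=[0.5300, 0.2906, -0.5069] → [0.6064, 0.0997, -0.3211, -0.4412, -0.1606, -0.8829]
J5: z=[-0.7879, 0.5402, 0.2954] o=[0.6675, 0.5549, -0.6237] → [-0.2417, -0.3281, -0.0447, -0.7879, 0.5402, 0.2954]
V = J·q̇ = [0.1507, 0.1039, -0.0856, 0.0297, -0.0943, -0.5208]

0.1507 0.1039 -0.0856 0.0297 -0.0943 -0.5208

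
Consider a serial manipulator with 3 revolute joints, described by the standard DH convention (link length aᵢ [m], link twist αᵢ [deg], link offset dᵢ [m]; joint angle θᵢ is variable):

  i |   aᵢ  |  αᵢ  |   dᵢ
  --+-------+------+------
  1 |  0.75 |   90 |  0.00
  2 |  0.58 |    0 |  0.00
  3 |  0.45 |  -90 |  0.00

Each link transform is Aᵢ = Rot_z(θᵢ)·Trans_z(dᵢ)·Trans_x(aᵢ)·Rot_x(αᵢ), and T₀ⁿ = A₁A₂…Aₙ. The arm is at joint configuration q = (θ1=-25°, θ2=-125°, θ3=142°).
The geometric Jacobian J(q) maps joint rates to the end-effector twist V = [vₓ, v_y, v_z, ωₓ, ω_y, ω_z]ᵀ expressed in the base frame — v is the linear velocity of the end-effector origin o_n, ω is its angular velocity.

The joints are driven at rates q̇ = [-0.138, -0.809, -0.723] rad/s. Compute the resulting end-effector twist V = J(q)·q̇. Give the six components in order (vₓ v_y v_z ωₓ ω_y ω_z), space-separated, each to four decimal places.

o_n = [0.7682, -0.3582, -0.3435]
J₁: ẑ×o_n = [0.3582, 0.7682, -0.0000], ω = ẑ
J2: z=[-0.4226, -0.9063, 0.0000] o=[0.6797, -0.3170, 0.0000] → [0.3114, -0.1452, 0.0977, -0.4226, -0.9063, 0.0000]
J3: z=[-0.4226, -0.9063, 0.0000] o=[0.3782, -0.1764, -0.4751] → [-0.1192, 0.0556, 0.4303, -0.4226, -0.9063, 0.0000]
V = J·q̇ = [-0.2151, -0.0288, -0.3901, 0.6475, 1.3885, -0.1380]

-0.2151 -0.0288 -0.3901 0.6475 1.3885 -0.1380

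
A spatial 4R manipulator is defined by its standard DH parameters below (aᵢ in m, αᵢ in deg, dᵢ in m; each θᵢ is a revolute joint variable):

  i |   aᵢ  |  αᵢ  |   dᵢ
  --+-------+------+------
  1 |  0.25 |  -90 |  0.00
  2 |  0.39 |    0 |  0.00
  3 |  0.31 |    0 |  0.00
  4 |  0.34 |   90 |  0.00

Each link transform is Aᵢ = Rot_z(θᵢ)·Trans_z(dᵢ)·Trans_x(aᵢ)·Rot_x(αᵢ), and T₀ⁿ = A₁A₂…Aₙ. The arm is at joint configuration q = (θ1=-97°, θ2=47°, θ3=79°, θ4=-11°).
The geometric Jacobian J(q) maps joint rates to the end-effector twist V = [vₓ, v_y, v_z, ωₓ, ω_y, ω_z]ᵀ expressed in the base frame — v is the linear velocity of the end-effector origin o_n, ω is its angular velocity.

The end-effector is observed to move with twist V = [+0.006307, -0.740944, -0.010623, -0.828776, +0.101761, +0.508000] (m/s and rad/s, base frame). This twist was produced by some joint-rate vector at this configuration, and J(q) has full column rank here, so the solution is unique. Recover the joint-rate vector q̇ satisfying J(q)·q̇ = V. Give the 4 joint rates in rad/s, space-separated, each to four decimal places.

0.5080 -0.9640 0.1570 -0.0280

o_n = [-0.0232, -0.1887, -0.8442]
J₁: ẑ×o_n = [0.1887, -0.0232, 0.0000], ω = ẑ
J2: z=[0.9925, -0.1219, 0.0000] o=[-0.0305, -0.2481, 0.0000] → [0.1029, 0.8379, 0.0599, 0.9925, -0.1219, 0.0000]
J3: z=[0.9925, -0.1219, 0.0000] o=[-0.0629, -0.5121, -0.2852] → [0.0681, 0.5548, 0.3259, 0.9925, -0.1219, 0.0000]
J4: z=[0.9925, -0.1219, 0.0000] o=[-0.0407, -0.3313, -0.5360] → [0.0376, 0.3058, 0.1437, 0.9925, -0.1219, 0.0000]
q̇ = J⁺·V = [0.5080, -0.9640, 0.1570, -0.0280]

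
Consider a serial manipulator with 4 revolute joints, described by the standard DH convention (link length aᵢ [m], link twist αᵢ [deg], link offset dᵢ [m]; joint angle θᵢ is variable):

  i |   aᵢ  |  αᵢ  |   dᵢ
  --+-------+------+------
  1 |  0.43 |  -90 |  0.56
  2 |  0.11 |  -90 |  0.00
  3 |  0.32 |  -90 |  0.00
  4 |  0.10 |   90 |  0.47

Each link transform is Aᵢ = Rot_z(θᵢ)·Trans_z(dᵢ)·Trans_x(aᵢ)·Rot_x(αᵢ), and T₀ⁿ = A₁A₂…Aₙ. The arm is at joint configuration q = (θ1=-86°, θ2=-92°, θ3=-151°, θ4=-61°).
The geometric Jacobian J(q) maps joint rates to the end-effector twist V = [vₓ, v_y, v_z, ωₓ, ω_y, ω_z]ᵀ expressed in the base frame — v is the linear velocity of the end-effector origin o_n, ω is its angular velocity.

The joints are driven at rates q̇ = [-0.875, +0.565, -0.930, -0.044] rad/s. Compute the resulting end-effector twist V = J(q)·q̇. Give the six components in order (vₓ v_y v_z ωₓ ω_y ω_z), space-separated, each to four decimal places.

o_n = [0.6243, -0.4745, 0.5786]
J₁: ẑ×o_n = [0.4745, 0.6243, -0.0000], ω = ẑ
J2: z=[0.9976, 0.0698, 0.0000] o=[0.0300, -0.4290, 0.5600] → [0.0013, -0.0186, -0.0869, 0.9976, 0.0698, 0.0000]
J3: z=[0.0697, -0.9970, 0.0349] o=[0.0297, -0.4251, 0.6699] → [0.0928, 0.0271, 0.5894, 0.0697, -0.9970, 0.0349]
J4: z=[0.8713, 0.0779, 0.4845] o=[0.1852, -0.4240, 0.3902] → [0.0391, 0.0486, -0.0781, 0.8713, 0.0779, 0.4845]
V = J·q̇ = [-0.5024, -0.5841, -0.5937, 0.4605, 0.9632, -0.9288]

-0.5024 -0.5841 -0.5937 0.4605 0.9632 -0.9288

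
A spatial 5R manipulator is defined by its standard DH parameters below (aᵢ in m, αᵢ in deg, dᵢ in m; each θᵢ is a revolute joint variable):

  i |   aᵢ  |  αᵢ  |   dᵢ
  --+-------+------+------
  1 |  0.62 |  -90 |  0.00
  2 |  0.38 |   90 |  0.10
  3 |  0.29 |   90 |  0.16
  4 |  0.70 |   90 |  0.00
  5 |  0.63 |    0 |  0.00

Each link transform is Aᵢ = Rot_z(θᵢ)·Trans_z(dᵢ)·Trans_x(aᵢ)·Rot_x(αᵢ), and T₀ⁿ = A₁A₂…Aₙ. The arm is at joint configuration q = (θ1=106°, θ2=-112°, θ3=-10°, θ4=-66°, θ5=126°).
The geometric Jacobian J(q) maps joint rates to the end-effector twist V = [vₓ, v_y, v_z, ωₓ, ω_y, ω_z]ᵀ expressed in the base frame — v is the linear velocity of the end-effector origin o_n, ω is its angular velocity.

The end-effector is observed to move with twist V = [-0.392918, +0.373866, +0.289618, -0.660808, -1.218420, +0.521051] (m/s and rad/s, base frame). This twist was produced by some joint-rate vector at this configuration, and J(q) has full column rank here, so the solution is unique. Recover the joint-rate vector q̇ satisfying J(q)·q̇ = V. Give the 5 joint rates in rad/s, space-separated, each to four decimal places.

o_n = [0.3234, 0.5975, 0.7104]
J₁: ẑ×o_n = [-0.5975, 0.3234, 0.0000], ω = ẑ
J2: z=[-0.9613, -0.2756, 0.0000] o=[-0.1709, 0.5960, 0.0000] → [-0.1958, 0.6829, 0.1347, -0.9613, -0.2756, 0.0000]
J3: z=[0.2556, -0.8913, -0.3746] o=[-0.2278, 0.4316, 0.3523] → [-0.2570, -0.2980, 0.5337, 0.2556, -0.8913, -0.3746]
J4: z=[0.9287, 0.3340, -0.1610] o=[-0.1090, 0.2000, 0.5572] → [0.1152, -0.2119, 0.2248, 0.9287, 0.3340, -0.1610]
J5: z=[-0.3493, 0.6428, -0.6818] o=[-0.1960, 0.6826, 1.0567] → [-0.2806, -0.4751, -0.3041, -0.3493, 0.6428, -0.6818]
q̇ = J⁺·V = [0.3420, 0.1010, 0.6820, -0.9500, -0.4130]

0.3420 0.1010 0.6820 -0.9500 -0.4130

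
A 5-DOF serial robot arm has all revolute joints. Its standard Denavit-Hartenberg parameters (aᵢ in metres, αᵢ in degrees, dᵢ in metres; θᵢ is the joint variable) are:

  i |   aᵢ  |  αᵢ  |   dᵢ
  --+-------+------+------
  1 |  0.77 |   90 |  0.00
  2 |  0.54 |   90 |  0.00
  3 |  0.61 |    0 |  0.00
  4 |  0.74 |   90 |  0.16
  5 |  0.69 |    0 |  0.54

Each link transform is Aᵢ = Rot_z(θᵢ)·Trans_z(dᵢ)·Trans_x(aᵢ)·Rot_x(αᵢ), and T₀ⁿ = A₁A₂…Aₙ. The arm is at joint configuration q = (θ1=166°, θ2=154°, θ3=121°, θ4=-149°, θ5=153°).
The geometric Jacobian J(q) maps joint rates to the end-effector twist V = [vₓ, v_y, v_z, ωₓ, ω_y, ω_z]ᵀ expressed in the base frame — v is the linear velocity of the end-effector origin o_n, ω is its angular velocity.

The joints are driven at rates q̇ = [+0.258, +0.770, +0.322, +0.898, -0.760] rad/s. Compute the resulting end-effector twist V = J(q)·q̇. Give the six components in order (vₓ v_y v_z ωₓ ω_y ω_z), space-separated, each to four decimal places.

o_n = [-0.8792, 0.2061, 0.4617]
J₁: ẑ×o_n = [-0.2061, -0.8792, 0.0000], ω = ẑ
J2: z=[0.2419, 0.9703, 0.0000] o=[-0.7471, 0.1863, 0.0000] → [0.4480, -0.1117, 0.1330, 0.2419, 0.9703, 0.0000]
J3: z=[-0.4253, 0.1061, 0.8988] o=[-0.2762, 0.0689, 0.2367] → [-0.0995, -0.4463, 0.0056, -0.4253, 0.1061, 0.8988]
J4: z=[-0.4253, 0.1061, 0.8988] o=[-0.4237, 0.6445, 0.0990] → [0.4325, -0.2552, 0.2348, -0.4253, 0.1061, 0.8988]
J5: z=[-0.6230, -0.7546, -0.2058] o=[-0.0060, 0.1823, 0.5292] → [0.0559, 0.1376, -0.6738, -0.6230, -0.7546, -0.2058]
V = J·q̇ = [0.6056, -0.7903, 0.8271, 0.1409, 1.4500, 1.5109]

0.6056 -0.7903 0.8271 0.1409 1.4500 1.5109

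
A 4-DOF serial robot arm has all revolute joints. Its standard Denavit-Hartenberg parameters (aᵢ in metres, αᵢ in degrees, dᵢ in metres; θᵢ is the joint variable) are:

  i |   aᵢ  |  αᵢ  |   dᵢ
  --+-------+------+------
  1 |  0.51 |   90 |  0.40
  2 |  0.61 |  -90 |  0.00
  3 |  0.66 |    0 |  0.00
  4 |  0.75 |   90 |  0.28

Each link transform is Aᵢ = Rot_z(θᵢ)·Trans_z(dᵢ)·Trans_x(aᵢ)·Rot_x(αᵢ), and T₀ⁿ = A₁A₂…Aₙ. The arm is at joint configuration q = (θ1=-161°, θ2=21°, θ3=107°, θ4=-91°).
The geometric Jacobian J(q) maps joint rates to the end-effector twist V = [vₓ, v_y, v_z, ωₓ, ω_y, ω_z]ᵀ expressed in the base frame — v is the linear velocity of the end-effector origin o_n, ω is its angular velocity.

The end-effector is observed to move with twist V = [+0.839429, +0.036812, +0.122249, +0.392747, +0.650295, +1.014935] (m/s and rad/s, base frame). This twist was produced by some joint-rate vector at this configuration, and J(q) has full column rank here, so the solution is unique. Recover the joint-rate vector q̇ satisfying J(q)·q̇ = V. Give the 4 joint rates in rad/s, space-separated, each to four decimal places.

-0.5040 0.4870 0.9980 0.6290

o_n = [-1.1191, -1.2715, 1.0692]
J₁: ẑ×o_n = [1.2715, -1.1191, 0.0000], ω = ẑ
J2: z=[-0.3256, 0.9455, 0.0000] o=[-0.4822, -0.1660, 0.4000] → [0.6328, 0.2179, 0.9621, -0.3256, 0.9455, 0.0000]
J3: z=[0.3388, 0.1167, 0.9336] o=[-1.0207, -0.3514, 0.6186] → [0.9115, -0.2445, -0.3003, 0.3388, 0.1167, 0.9336]
J4: z=[0.3388, 0.1167, 0.9336] o=[-0.6449, -0.8896, 0.5495] → [0.4172, -0.6188, -0.0741, 0.3388, 0.1167, 0.9336]
q̇ = J⁺·V = [-0.5040, 0.4870, 0.9980, 0.6290]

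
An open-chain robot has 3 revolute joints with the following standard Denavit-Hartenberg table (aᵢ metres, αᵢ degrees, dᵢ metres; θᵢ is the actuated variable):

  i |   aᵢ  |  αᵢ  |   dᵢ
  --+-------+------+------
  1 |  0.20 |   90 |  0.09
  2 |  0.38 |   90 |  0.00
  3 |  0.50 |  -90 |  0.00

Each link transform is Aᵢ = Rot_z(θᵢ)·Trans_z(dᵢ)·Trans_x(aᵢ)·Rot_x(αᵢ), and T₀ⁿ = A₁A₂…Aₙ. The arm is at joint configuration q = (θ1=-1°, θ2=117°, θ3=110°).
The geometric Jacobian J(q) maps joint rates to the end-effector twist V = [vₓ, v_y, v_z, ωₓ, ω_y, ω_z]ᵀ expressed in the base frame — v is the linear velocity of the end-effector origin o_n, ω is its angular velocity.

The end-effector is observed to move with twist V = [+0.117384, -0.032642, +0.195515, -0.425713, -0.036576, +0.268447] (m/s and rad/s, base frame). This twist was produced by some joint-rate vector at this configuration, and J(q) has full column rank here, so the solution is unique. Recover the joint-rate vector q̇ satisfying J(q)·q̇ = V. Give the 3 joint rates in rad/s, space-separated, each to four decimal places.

o_n = [0.0969, -0.4716, 0.2762]
J₁: ẑ×o_n = [0.4716, 0.0969, -0.0000], ω = ẑ
J2: z=[-0.0175, -0.9998, 0.0000] o=[0.2000, -0.0035, 0.0900] → [-0.1862, 0.0032, -0.0949, -0.0175, -0.9998, 0.0000]
J3: z=[0.8909, -0.0156, 0.4540] o=[0.0275, -0.0005, 0.4286] → [0.2163, 0.1673, -0.4186, 0.8909, -0.0156, 0.4540]
q̇ = J⁺·V = [0.4850, 0.0440, -0.4770]

0.4850 0.0440 -0.4770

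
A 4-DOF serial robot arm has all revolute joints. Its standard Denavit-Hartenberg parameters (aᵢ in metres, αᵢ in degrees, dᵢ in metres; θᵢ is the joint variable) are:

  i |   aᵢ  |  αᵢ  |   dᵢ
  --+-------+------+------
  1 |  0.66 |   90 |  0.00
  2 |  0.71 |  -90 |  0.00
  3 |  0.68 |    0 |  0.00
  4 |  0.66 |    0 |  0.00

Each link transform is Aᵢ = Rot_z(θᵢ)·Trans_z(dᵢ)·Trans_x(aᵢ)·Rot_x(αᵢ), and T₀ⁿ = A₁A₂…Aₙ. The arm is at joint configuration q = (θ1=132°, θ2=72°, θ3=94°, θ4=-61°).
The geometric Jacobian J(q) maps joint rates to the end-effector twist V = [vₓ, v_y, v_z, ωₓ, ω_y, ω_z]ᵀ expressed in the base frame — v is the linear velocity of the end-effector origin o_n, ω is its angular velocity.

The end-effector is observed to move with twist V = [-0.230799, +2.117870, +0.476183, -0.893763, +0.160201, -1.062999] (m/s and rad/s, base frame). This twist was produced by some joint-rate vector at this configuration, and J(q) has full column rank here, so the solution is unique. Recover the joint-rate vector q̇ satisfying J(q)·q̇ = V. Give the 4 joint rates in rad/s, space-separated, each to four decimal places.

-0.8300 -0.5570 -0.6630 -0.0910

o_n = [-1.4643, 0.0753, 1.1566]
J₁: ẑ×o_n = [-0.0753, -1.4643, 0.0000], ω = ẑ
J2: z=[0.7431, 0.6691, 0.0000] o=[-0.4416, 0.4905, 0.0000] → [0.7739, -0.8595, 0.3758, 0.7431, 0.6691, 0.0000]
J3: z=[0.6364, -0.7068, 0.3090] o=[-0.5884, 0.6535, 0.6753] → [-0.1615, -0.5770, -0.9870, 0.6364, -0.7068, 0.3090]
J4: z=[0.6364, -0.7068, 0.3090] o=[-1.0827, 0.1887, 0.6301] → [-0.3370, -0.4529, -0.3419, 0.6364, -0.7068, 0.3090]
q̇ = J⁺·V = [-0.8300, -0.5570, -0.6630, -0.0910]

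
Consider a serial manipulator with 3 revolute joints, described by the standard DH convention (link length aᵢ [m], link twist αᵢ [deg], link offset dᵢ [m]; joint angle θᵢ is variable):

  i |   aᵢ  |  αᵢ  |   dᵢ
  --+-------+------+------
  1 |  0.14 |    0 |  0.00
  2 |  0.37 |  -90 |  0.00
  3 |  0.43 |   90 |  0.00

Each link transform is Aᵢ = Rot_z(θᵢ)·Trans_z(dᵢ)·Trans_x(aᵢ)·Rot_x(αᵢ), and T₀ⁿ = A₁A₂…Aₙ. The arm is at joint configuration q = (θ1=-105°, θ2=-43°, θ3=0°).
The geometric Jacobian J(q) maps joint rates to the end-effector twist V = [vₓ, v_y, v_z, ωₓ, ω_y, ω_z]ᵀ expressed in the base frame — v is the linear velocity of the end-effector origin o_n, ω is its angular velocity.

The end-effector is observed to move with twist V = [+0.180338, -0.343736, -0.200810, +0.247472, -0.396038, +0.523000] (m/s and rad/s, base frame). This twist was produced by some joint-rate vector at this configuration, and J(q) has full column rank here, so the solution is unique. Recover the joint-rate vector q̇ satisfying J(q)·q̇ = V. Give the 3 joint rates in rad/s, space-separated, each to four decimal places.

o_n = [-0.7147, -0.5592, 0.0000]
J₁: ẑ×o_n = [0.5592, -0.7147, 0.0000], ω = ẑ
J2: z=[0.0000, 0.0000, 1.0000] o=[-0.0362, -0.1352, 0.0000] → [0.4239, -0.6784, 0.0000, 0.0000, 0.0000, 1.0000]
J3: z=[0.5299, -0.8480, 0.0000] o=[-0.3500, -0.3313, 0.0000] → [0.0000, -0.0000, -0.4300, 0.5299, -0.8480, 0.0000]
q̇ = J⁺·V = [-0.3060, 0.8290, 0.4670]

-0.3060 0.8290 0.4670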